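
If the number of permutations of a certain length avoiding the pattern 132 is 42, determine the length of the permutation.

5

Permutations of [n] avoiding a fixed length-3 pattern are counted by C_n. Since C_5 = 42, the index is 5.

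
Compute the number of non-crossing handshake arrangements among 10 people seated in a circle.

42

Non-crossing handshake pairings of 2n people are counted by C_n; 10 people gives n = 5.
C_5 = C(10,5)/6 = 252/6 = 42.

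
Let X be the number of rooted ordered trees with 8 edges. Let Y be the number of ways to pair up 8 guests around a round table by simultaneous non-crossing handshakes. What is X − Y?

1416

A rooted plane tree with 8 edges has 9 nodes, and the count is C_8. So X = C_8 = 1430.
With 8 = 2·4 people, non-crossing handshake pairings are non-crossing perfect matchings on a circle, counted by C_4. So Y = C_4 = 14.
X − Y = 1430 − 14 = 1416.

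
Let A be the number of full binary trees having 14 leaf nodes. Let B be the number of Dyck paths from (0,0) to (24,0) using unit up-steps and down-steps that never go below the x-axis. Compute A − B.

A full binary tree with L leaves has L−1 internal nodes and is counted by C_{L−1}; L = 14 gives C_13. So A = C_13 = 742900.
Dyck paths of semilength n (length 2n) are counted by C_n; here n = 12. So B = C_12 = 208012.
A − B = 742900 − 208012 = 534888.

534888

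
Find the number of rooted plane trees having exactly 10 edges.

A rooted plane tree with 10 edges has 11 nodes, and the count is C_10.
C_10 = 16796.

16796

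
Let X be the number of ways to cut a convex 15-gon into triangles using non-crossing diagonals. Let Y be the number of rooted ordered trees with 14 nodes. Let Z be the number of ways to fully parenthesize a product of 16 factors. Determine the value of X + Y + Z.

11180645

A convex 15-gon is triangulated into 13 triangles, and the number of such triangulations is the Catalan number C_{15−2} = C_13. So X = C_13 = 742900.
Rooted ordered (plane) trees on m nodes have m−1 edges and are counted by C_{m−1}; m = 14 gives C_13. So Y = C_13 = 742900.
Parenthesizations of m factors correspond to full binary trees with m leaves, counted by C_{m−1}; m = 16 gives C_15. So Z = C_15 = 9694845.
X + Y + Z = 742900 + 742900 + 9694845 = 11180645.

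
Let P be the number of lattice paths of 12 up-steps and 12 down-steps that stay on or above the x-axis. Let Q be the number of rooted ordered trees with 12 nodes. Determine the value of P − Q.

Paths of 12 up- and 12 down-steps that never dip below the axis are Dyck paths; their count is C_12. So P = C_12 = 208012.
Rooted ordered (plane) trees on m nodes have m−1 edges and are counted by C_{m−1}; m = 12 gives C_11. So Q = C_11 = 58786.
P − Q = 208012 − 58786 = 149226.

149226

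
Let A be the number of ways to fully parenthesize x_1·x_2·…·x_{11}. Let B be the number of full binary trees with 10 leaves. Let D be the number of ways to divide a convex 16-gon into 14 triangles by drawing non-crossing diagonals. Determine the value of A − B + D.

2686374

Bracketing 11 factors into binary products is counted by C_{11−1} = C_10. So A = C_10 = 16796.
A full binary tree with L leaves has L−1 internal nodes and is counted by C_{L−1}; L = 10 gives C_9. So B = C_9 = 4862.
Triangulations of a convex m-gon are counted by C_{m−2}; with m = 16 this is C_14. So D = C_14 = 2674440.
A − B + D = 16796 − 4862 + 2674440 = 2686374.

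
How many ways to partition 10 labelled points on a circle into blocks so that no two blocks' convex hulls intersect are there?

The non-crossing partitions of [10] form a lattice of size C_10.
C_10 = C(20,10)/11 = 184756/11 = 16796.

16796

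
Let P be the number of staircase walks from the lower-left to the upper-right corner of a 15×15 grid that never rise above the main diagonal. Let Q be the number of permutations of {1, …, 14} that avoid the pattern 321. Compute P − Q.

7020405

Sub-diagonal monotone paths from (0,0) to (15,15) biject with Dyck paths of semilength 15, giving C_15. So P = C_15 = 9694845.
Permutations of [n] avoiding any single length-3 pattern are counted by C_n; here n = 14. So Q = C_14 = 2674440.
P − Q = 9694845 − 2674440 = 7020405.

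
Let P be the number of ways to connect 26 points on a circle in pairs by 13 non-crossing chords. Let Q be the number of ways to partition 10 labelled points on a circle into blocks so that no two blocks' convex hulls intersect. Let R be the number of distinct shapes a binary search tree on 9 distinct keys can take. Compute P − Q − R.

Pairing 26 circle points by 13 non-crossing chords gives C_13 matchings. So P = C_13 = 742900.
The non-crossing partitions of [10] form a lattice of size C_10. So Q = C_10 = 16796.
There are C_n binary search tree shapes on n keys; with n = 9 that is C_9. So R = C_9 = 4862.
P − Q − R = 742900 − 16796 − 4862 = 721242.

721242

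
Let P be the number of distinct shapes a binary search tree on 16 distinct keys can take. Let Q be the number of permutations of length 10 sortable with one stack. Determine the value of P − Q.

35340874

Rooted binary trees with 16 nodes (each child slot possibly empty) number C_16. So P = C_16 = 35357670.
Stack-sortable permutations are exactly the 231-avoiding ones, counted by C_n; here n = 10. So Q = C_10 = 16796.
P − Q = 35357670 − 16796 = 35340874.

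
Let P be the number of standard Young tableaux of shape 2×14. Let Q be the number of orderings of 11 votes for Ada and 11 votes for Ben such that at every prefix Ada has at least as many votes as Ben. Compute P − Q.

2615654

Standard Young tableaux of shape 2×n are counted by C_n; here n = 14. So P = C_14 = 2674440.
Ballot sequences with n votes each where one side never trails are Dyck words, counted by C_n; here n = 11. So Q = C_11 = 58786.
P − Q = 2674440 − 58786 = 2615654.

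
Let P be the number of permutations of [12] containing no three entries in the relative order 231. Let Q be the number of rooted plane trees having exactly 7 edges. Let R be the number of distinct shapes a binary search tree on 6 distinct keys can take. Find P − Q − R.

For any fixed pattern of length 3, the pattern-avoiding permutations of [12] number C_12. So P = C_12 = 208012.
Rooted ordered trees with n edges are counted by C_n; here n = 7. So Q = C_7 = 429.
Rooted binary trees with 6 nodes (each child slot possibly empty) number C_6. So R = C_6 = 132.
P − Q − R = 208012 − 429 − 132 = 207451.

207451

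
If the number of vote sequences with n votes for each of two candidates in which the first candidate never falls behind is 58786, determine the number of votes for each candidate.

Such ballot sequences with n votes each are counted by C_n. Since C_11 = 58786, the index is 11.

11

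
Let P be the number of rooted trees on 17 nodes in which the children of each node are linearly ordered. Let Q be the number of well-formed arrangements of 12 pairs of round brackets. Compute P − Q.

35149658

Rooted ordered (plane) trees on m nodes have m−1 edges and are counted by C_{m−1}; m = 17 gives C_16. So P = C_16 = 35357670.
A balanced arrangement of 12 bracket pairs is a Dyck word of semilength 12, so the count is C_12. So Q = C_12 = 208012.
P − Q = 35357670 − 208012 = 35149658.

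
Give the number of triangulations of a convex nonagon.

429

Triangulations of a convex m-gon are counted by C_{m−2}; with m = 9 this is C_7.
C_7 = C_6 · 2(2·6+1)/(6+2) = 132 · 26/8 = 429.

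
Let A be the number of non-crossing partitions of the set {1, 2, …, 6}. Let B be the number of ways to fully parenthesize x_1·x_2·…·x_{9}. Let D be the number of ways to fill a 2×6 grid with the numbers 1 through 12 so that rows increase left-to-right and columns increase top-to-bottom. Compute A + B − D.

Non-crossing partitions of an n-element set are counted by C_n; here n = 6. So A = C_6 = 132.
Ways to associate a product of 9 factors correspond to binary trees on 9 leaves, so the count is C_8. So B = C_8 = 1430.
Standard Young tableaux of shape 2×n are counted by C_n; here n = 6. So D = C_6 = 132.
A + B − D = 132 + 1430 − 132 = 1430.

1430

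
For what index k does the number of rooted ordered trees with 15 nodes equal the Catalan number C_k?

A rooted plane tree on 15 nodes has 14 edges, and such trees are counted by C_14.

14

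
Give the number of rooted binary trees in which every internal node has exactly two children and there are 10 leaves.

A full binary tree with L leaves has L−1 internal nodes and is counted by C_{L−1}; L = 10 gives C_9.
C_9 = C_8 · 2(2·8+1)/(8+2) = 1430 · 34/10 = 4862.

4862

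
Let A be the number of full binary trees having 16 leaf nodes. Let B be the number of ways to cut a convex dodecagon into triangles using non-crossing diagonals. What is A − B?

9678049

Full binary trees with 16 leaves have 16−1 = 15 internal nodes, so there are C_15 of them. So A = C_15 = 9694845.
The number of triangulations of a 12-gon is the Catalan number C_10 (index = sides − 2). So B = C_10 = 16796.
A − B = 9694845 − 16796 = 9678049.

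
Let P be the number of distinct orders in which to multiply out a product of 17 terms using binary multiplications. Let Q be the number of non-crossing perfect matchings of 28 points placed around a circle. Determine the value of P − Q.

Parenthesizations of m factors correspond to full binary trees with m leaves, counted by C_{m−1}; m = 17 gives C_16. So P = C_16 = 35357670.
Pairing 28 circle points by 14 non-crossing chords gives C_14 matchings. So Q = C_14 = 2674440.
P − Q = 35357670 − 2674440 = 32683230.

32683230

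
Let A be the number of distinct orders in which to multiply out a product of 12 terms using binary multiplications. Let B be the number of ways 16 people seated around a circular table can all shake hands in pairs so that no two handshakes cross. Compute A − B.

57356

Ways to associate a product of 12 factors correspond to binary trees on 12 leaves, so the count is C_11. So A = C_11 = 58786.
With 16 = 2·8 people, non-crossing handshake pairings are non-crossing perfect matchings on a circle, counted by C_8. So B = C_8 = 1430.
A − B = 58786 − 1430 = 57356.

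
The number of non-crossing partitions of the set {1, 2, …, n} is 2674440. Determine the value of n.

Non-crossing partitions of [n] are counted by C_n. Since C_14 = 2674440, the index is 14.

14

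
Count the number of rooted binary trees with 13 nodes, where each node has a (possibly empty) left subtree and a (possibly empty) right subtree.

Rooted binary trees with 13 nodes (each child slot possibly empty) number C_13.
C_13 = C_12 · 2(2·12+1)/(12+2) = 208012 · 50/14 = 742900.

742900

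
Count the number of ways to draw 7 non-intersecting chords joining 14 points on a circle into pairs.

Non-crossing perfect matchings of 2n points on a circle are counted by C_n; with 14 points, n = 7.
C_7 = C(14,7)/8 = 3432/8 = 429.

429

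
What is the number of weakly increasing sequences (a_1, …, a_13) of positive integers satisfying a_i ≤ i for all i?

Such sub-staircase sequences of length n are counted by C_n; here n = 13.
C_13 = C_12 · 2(2·12+1)/(12+2) = 208012 · 50/14 = 742900.

742900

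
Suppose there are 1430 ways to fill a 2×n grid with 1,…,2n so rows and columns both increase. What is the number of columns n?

Standard Young tableaux of shape 2×n are counted by C_n, and C_8 = 1430.

8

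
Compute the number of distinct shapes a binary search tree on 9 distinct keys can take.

4862

Binary trees (left/right distinguished) on n nodes are counted by C_n; here n = 9.
C_9 = C_8 · 2(2·8+1)/(8+2) = 1430 · 34/10 = 4862.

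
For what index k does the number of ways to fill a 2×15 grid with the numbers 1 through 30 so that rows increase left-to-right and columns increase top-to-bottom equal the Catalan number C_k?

By the hook-length formula (or a Dyck-path bijection), SYT of shape 2×15 number C_15.

15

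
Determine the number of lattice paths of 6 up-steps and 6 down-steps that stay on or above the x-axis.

A Dyck path with 6 up-steps and 6 down-steps has semilength 6, so there are C_6 of them.
C_6 = C(12,6)/7 = 924/7 = 132.

132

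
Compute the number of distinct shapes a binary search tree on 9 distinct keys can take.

There are C_n binary search tree shapes on n keys; with n = 9 that is C_9.
C_9 = C(18,9)/10 = 48620/10 = 4862.

4862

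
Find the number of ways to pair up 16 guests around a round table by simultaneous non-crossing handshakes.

1430

With 16 = 2·8 people, non-crossing handshake pairings are non-crossing perfect matchings on a circle, counted by C_8.
C_8 = C_7 · 2(2·7+1)/(7+2) = 429 · 30/9 = 1430.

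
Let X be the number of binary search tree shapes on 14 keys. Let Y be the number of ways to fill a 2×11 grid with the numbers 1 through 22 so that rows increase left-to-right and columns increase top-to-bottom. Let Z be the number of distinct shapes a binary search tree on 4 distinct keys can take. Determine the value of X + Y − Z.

2733212

Rooted binary trees with 14 nodes (each child slot possibly empty) number C_14. So X = C_14 = 2674440.
Standard Young tableaux of shape 2×n are counted by C_n; here n = 11. So Y = C_11 = 58786.
There are C_n binary search tree shapes on n keys; with n = 4 that is C_4. So Z = C_4 = 14.
X + Y − Z = 2674440 + 58786 − 14 = 2733212.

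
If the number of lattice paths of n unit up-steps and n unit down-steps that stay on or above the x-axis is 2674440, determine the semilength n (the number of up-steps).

14

Dyck paths of semilength n are counted by C_n. The Catalan number equal to 2674440 is C_14.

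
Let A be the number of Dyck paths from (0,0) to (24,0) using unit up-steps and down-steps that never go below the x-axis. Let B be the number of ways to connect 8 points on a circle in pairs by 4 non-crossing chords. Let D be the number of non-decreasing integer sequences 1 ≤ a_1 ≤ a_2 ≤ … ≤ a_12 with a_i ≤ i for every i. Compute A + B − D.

A Dyck path with 12 up-steps and 12 down-steps has semilength 12, so there are C_12 of them. So A = C_12 = 208012.
Non-crossing perfect matchings of 2n points on a circle are counted by C_n; with 8 points, n = 4. So B = C_4 = 14.
Weakly increasing sequences with a_i ≤ i biject with Dyck paths of semilength 12, so there are C_12. So D = C_12 = 208012.
A + B − D = 208012 + 14 − 208012 = 14.

14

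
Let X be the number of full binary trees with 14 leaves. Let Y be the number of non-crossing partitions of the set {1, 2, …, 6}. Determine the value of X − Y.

742768

A full binary tree with L leaves has L−1 internal nodes and is counted by C_{L−1}; L = 14 gives C_13. So X = C_13 = 742900.
The non-crossing partitions of [6] form a lattice of size C_6. So Y = C_6 = 132.
X − Y = 742900 − 132 = 742768.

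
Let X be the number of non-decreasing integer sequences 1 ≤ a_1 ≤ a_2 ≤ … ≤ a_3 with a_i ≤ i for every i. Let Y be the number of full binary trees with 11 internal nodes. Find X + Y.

58791

Weakly increasing sequences with a_i ≤ i biject with Dyck paths of semilength 3, so there are C_3. So X = C_3 = 5.
Full binary trees with n internal nodes are counted by C_n; here n = 11. So Y = C_11 = 58786.
X + Y = 5 + 58786 = 58791.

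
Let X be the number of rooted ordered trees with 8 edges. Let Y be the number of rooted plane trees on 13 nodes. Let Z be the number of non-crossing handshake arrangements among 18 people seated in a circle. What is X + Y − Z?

Rooted ordered trees with n edges are counted by C_n; here n = 8. So X = C_8 = 1430.
Rooted ordered (plane) trees on m nodes have m−1 edges and are counted by C_{m−1}; m = 13 gives C_12. So Y = C_12 = 208012.
Non-crossing handshake pairings of 2n people are counted by C_n; 18 people gives n = 9. So Z = C_9 = 4862.
X + Y − Z = 1430 + 208012 − 4862 = 204580.

204580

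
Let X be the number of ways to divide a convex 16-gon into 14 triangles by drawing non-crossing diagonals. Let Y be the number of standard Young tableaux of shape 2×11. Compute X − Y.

2615654

A convex 16-gon is triangulated into 14 triangles, and the number of such triangulations is the Catalan number C_{16−2} = C_14. So X = C_14 = 2674440.
Standard Young tableaux of shape 2×n are counted by C_n; here n = 11. So Y = C_11 = 58786.
X − Y = 2674440 − 58786 = 2615654.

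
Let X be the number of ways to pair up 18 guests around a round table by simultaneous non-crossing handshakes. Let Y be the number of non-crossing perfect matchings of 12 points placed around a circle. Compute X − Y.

Non-crossing handshake pairings of 2n people are counted by C_n; 18 people gives n = 9. So X = C_9 = 4862.
Non-crossing perfect matchings of 2n points on a circle are counted by C_n; with 12 points, n = 6. So Y = C_6 = 132.
X − Y = 4862 − 132 = 4730.

4730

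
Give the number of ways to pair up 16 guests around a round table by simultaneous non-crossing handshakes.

1430

Non-crossing handshake pairings of 2n people are counted by C_n; 16 people gives n = 8.
C_8 = C(16,8)/9 = 12870/9 = 1430.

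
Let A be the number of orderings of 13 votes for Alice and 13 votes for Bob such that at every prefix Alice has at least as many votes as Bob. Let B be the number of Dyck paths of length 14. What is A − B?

Ballot sequences with n votes each where one side never trails are Dyck words, counted by C_n; here n = 13. So A = C_13 = 742900.
Paths of 7 up- and 7 down-steps that never dip below the axis are Dyck paths; their count is C_7. So B = C_7 = 429.
A − B = 742900 − 429 = 742471.

742471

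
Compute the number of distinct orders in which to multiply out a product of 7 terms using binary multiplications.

Ways to associate a product of 7 factors correspond to binary trees on 7 leaves, so the count is C_6.
C_6 = C_5 · 2(2·5+1)/(5+2) = 42 · 22/7 = 132.

132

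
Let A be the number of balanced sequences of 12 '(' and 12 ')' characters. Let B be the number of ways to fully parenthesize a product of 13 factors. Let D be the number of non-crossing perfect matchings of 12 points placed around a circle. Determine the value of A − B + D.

Balanced strings of n pairs of brackets are counted by C_n; here n = 12. So A = C_12 = 208012.
Parenthesizations of m factors correspond to full binary trees with m leaves, counted by C_{m−1}; m = 13 gives C_12. So B = C_12 = 208012.
Pairing 12 circle points by 6 non-crossing chords gives C_6 matchings. So D = C_6 = 132.
A − B + D = 208012 − 208012 + 132 = 132.

132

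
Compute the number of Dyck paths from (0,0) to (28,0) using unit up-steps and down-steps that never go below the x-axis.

2674440

Dyck paths of semilength n (length 2n) are counted by C_n; here n = 14.
C_14 = 2674440.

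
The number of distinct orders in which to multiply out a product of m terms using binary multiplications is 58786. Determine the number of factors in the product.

Parenthesizations of m factors are counted by C_{m−1}; 58786 = C_11.
So the index is 11, and the number of factors is 11 + 1 = 12.

12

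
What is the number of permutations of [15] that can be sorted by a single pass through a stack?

9694845

Stack-sortable permutations are exactly the 231-avoiding ones, counted by C_n; here n = 15.
C_15 = C_14 · 2(2·14+1)/(14+2) = 2674440 · 58/16 = 9694845.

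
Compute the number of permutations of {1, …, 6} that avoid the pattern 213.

132

For any fixed pattern of length 3, the pattern-avoiding permutations of [6] number C_6.
C_6 = C_5 · 2(2·5+1)/(5+2) = 42 · 22/7 = 132.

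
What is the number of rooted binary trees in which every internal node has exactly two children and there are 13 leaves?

208012

Full binary trees with 13 leaves have 13−1 = 12 internal nodes, so there are C_12 of them.
C_12 = 208012.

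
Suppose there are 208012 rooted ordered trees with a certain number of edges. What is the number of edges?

12

Rooted ordered trees with n edges are counted by C_n. Since C_12 = 208012, the index is 12.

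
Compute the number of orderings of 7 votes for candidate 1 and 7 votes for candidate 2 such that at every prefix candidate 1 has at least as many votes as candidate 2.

Ballot sequences with n votes each where one side never trails are Dyck words, counted by C_n; here n = 7.
C_7 = 429.

429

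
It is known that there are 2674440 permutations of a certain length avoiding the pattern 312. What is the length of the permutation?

14

Permutations of [n] avoiding a fixed length-3 pattern are counted by C_n. Since C_14 = 2674440, the index is 14.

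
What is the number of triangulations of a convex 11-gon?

A convex 11-gon is triangulated into 9 triangles, and the number of such triangulations is the Catalan number C_{11−2} = C_9.
C_9 = C(18,9)/10 = 48620/10 = 4862.

4862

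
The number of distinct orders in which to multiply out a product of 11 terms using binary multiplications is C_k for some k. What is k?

Parenthesizations of m factors correspond to full binary trees with m leaves, counted by C_{m−1}; m = 11 gives C_10.

10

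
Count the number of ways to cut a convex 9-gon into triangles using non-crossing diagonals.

429

The number of triangulations of a 9-gon is the Catalan number C_7 (index = sides − 2).
C_7 = 429.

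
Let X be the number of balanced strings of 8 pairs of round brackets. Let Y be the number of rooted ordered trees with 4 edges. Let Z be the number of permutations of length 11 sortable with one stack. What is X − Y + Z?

60202

Balanced strings of n pairs of brackets are counted by C_n; here n = 8. So X = C_8 = 1430.
Rooted ordered trees with n edges are counted by C_n; here n = 4. So Y = C_4 = 14.
By Knuth's characterisation, the stack-sortable permutations of length 11 are the 231-avoiders, numbering C_11. So Z = C_11 = 58786.
X − Y + Z = 1430 − 14 + 58786 = 60202.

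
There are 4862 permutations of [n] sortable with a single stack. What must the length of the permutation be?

Stack-sortable permutations of [n] are counted by C_n. The Catalan number equal to 4862 is C_9.

9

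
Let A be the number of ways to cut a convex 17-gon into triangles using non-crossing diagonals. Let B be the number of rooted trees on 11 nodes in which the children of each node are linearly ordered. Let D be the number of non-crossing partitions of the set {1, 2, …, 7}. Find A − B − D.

9677620

The number of triangulations of a 17-gon is the Catalan number C_15 (index = sides − 2). So A = C_15 = 9694845.
Rooted ordered (plane) trees on m nodes have m−1 edges and are counted by C_{m−1}; m = 11 gives C_10. So B = C_10 = 16796.
The non-crossing partitions of [7] form a lattice of size C_7. So D = C_7 = 429.
A − B − D = 9694845 − 16796 − 429 = 9677620.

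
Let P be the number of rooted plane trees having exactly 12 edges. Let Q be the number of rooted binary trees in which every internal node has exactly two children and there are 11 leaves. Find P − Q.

191216

A rooted plane tree with 12 edges has 13 nodes, and the count is C_12. So P = C_12 = 208012.
Full binary trees with 11 leaves have 11−1 = 10 internal nodes, so there are C_10 of them. So Q = C_10 = 16796.
P − Q = 208012 − 16796 = 191216.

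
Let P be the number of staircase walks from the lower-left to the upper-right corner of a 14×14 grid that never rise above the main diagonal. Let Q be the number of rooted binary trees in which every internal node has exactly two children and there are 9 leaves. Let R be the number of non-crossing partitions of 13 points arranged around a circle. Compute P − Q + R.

3415910

Sub-diagonal monotone paths from (0,0) to (14,14) biject with Dyck paths of semilength 14, giving C_14. So P = C_14 = 2674440.
A full binary tree with L leaves has L−1 internal nodes and is counted by C_{L−1}; L = 9 gives C_8. So Q = C_8 = 1430.
Non-crossing partitions of an n-element set are counted by C_n; here n = 13. So R = C_13 = 742900.
P − Q + R = 2674440 − 1430 + 742900 = 3415910.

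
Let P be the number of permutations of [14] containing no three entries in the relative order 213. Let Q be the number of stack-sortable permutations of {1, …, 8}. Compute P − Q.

2673010

Permutations of [n] avoiding any single length-3 pattern are counted by C_n; here n = 14. So P = C_14 = 2674440.
By Knuth's characterisation, the stack-sortable permutations of length 8 are the 231-avoiders, numbering C_8. So Q = C_8 = 1430.
P − Q = 2674440 − 1430 = 2673010.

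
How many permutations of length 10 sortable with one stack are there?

Stack-sortable permutations are exactly the 231-avoiding ones, counted by C_n; here n = 10.
C_10 = C(20,10)/11 = 184756/11 = 16796.

16796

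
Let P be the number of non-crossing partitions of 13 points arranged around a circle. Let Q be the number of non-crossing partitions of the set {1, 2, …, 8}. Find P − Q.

Non-crossing partitions of an n-element set are counted by C_n; here n = 13. So P = C_13 = 742900.
The non-crossing partitions of [8] form a lattice of size C_8. So Q = C_8 = 1430.
P − Q = 742900 − 1430 = 741470.

741470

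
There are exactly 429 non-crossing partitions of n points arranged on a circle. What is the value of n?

Non-crossing partitions of [n] are counted by C_n. The Catalan number equal to 429 is C_7.

7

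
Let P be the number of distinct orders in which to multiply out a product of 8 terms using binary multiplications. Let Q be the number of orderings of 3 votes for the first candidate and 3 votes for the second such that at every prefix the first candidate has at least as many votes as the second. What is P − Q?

Ways to associate a product of 8 factors correspond to binary trees on 8 leaves, so the count is C_7. So P = C_7 = 429.
Ballot sequences with n votes each where one side never trails are Dyck words, counted by C_n; here n = 3. So Q = C_3 = 5.
P − Q = 429 − 5 = 424.

424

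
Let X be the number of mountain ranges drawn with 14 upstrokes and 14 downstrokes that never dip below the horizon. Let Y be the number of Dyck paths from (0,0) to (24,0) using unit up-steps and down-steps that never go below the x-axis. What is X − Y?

2466428

Dyck paths of semilength n (length 2n) are counted by C_n; here n = 14. So X = C_14 = 2674440.
Dyck paths of semilength n (length 2n) are counted by C_n; here n = 12. So Y = C_12 = 208012.
X − Y = 2674440 − 208012 = 2466428.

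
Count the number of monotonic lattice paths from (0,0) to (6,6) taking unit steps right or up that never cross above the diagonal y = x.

132

Sub-diagonal monotone paths from (0,0) to (6,6) biject with Dyck paths of semilength 6, giving C_6.
C_6 = C(12,6)/7 = 924/7 = 132.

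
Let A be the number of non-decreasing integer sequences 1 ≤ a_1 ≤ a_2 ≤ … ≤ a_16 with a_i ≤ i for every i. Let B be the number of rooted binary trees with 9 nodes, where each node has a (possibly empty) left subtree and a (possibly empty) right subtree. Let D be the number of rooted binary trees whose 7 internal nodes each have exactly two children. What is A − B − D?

35352379

Weakly increasing sequences with a_i ≤ i biject with Dyck paths of semilength 16, so there are C_16. So A = C_16 = 35357670.
Binary trees (left/right distinguished) on n nodes are counted by C_n; here n = 9. So B = C_9 = 4862.
Full binary trees with n internal nodes are counted by C_n; here n = 7. So D = C_7 = 429.
A − B − D = 35357670 − 4862 − 429 = 35352379.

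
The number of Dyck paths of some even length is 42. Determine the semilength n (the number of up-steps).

5

Dyck paths of semilength n are counted by C_n. Since C_5 = 42, the index is 5.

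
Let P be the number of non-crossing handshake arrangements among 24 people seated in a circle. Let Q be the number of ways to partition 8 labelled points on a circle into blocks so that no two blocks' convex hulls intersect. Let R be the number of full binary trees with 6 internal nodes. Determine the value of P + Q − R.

With 24 = 2·12 people, non-crossing handshake pairings are non-crossing perfect matchings on a circle, counted by C_12. So P = C_12 = 208012.
Non-crossing partitions of an n-element set are counted by C_n; here n = 8. So Q = C_8 = 1430.
Full binary trees with n internal nodes are counted by C_n; here n = 6. So R = C_6 = 132.
P + Q − R = 208012 + 1430 − 132 = 209310.

209310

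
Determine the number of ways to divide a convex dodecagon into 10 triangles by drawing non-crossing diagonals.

A convex 12-gon is triangulated into 10 triangles, and the number of such triangulations is the Catalan number C_{12−2} = C_10.
C_10 = C(20,10)/11 = 184756/11 = 16796.

16796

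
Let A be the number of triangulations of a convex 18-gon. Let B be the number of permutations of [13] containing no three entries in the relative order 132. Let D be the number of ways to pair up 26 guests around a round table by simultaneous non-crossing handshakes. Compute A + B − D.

35357670

The number of triangulations of an 18-gon is the Catalan number C_16 (index = sides − 2). So A = C_16 = 35357670.
For any fixed pattern of length 3, the pattern-avoiding permutations of [13] number C_13. So B = C_13 = 742900.
With 26 = 2·13 people, non-crossing handshake pairings are non-crossing perfect matchings on a circle, counted by C_13. So D = C_13 = 742900.
A + B − D = 35357670 + 742900 − 742900 = 35357670.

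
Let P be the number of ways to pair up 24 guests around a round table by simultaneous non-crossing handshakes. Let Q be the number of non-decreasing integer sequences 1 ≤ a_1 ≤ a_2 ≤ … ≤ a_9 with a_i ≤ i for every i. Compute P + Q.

212874

Non-crossing handshake pairings of 2n people are counted by C_n; 24 people gives n = 12. So P = C_12 = 208012.
Such sub-staircase sequences of length n are counted by C_n; here n = 9. So Q = C_9 = 4862.
P + Q = 208012 + 4862 = 212874.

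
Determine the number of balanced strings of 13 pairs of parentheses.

With 13 pairs the number of balanced bracket strings is the Catalan number C_13.
C_13 = 742900.

742900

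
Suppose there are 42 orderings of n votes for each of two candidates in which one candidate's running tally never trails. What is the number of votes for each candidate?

5

Such ballot sequences with n votes each are counted by C_n; 42 = C_5.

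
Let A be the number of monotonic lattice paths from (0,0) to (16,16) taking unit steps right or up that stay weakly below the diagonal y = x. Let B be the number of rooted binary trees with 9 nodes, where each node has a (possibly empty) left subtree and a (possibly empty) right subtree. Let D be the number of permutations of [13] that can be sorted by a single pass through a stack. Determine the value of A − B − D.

34609908

Monotone paths in an n×n grid that stay weakly below the diagonal are counted by C_n; here n = 16. So A = C_16 = 35357670.
There are C_n binary search tree shapes on n keys; with n = 9 that is C_9. So B = C_9 = 4862.
Stack-sortable permutations are exactly the 231-avoiding ones, counted by C_n; here n = 13. So D = C_13 = 742900.
A − B − D = 35357670 − 4862 − 742900 = 34609908.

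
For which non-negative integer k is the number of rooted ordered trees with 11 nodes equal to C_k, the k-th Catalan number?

10

A rooted plane tree on 11 nodes has 10 edges, and such trees are counted by C_10.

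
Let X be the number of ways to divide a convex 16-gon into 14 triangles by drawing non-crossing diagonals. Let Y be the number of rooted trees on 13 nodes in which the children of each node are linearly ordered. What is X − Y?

Triangulations of a convex m-gon are counted by C_{m−2}; with m = 16 this is C_14. So X = C_14 = 2674440.
Rooted ordered (plane) trees on m nodes have m−1 edges and are counted by C_{m−1}; m = 13 gives C_12. So Y = C_12 = 208012.
X − Y = 2674440 − 208012 = 2466428.

2466428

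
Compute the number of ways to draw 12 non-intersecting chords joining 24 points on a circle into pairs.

208012

Pairing 24 circle points by 12 non-crossing chords gives C_12 matchings.
C_12 = C_11 · 2(2·11+1)/(11+2) = 58786 · 46/13 = 208012.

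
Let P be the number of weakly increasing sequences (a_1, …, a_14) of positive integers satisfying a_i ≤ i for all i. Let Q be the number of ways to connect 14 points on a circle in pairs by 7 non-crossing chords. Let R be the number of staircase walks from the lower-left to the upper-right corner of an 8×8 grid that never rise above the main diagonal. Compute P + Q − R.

2673439

Such sub-staircase sequences of length n are counted by C_n; here n = 14. So P = C_14 = 2674440.
Pairing 14 circle points by 7 non-crossing chords gives C_7 matchings. So Q = C_7 = 429.
Monotone paths in an n×n grid that stay weakly below the diagonal are counted by C_n; here n = 8. So R = C_8 = 1430.
P + Q − R = 2674440 + 429 − 1430 = 2673439.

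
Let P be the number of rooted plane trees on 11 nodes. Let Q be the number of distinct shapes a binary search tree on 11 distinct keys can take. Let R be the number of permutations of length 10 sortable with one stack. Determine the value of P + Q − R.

A rooted plane tree on 11 nodes has 10 edges, and such trees are counted by C_10. So P = C_10 = 16796.
There are C_n binary search tree shapes on n keys; with n = 11 that is C_11. So Q = C_11 = 58786.
Stack-sortable permutations are exactly the 231-avoiding ones, counted by C_n; here n = 10. So R = C_10 = 16796.
P + Q − R = 16796 + 58786 − 16796 = 58786.

58786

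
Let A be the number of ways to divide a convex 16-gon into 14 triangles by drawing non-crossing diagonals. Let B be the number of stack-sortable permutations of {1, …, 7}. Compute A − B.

Triangulations of a convex m-gon are counted by C_{m−2}; with m = 16 this is C_14. So A = C_14 = 2674440.
Stack-sortable permutations are exactly the 231-avoiding ones, counted by C_n; here n = 7. So B = C_7 = 429.
A − B = 2674440 − 429 = 2674011.

2674011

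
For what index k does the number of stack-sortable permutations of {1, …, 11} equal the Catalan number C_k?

Stack-sortable permutations are exactly the 231-avoiding ones, counted by C_n; here n = 11.

11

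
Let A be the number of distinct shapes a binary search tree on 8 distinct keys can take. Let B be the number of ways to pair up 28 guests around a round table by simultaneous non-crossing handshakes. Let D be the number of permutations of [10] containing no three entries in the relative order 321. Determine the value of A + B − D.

Binary trees (left/right distinguished) on n nodes are counted by C_n; here n = 8. So A = C_8 = 1430.
With 28 = 2·14 people, non-crossing handshake pairings are non-crossing perfect matchings on a circle, counted by C_14. So B = C_14 = 2674440.
For any fixed pattern of length 3, the pattern-avoiding permutations of [10] number C_10. So D = C_10 = 16796.
A + B − D = 1430 + 2674440 − 16796 = 2659074.

2659074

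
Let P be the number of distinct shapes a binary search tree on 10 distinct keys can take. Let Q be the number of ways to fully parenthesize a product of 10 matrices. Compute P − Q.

11934

Rooted binary trees with 10 nodes (each child slot possibly empty) number C_10. So P = C_10 = 16796.
Parenthesizations of m factors correspond to full binary trees with m leaves, counted by C_{m−1}; m = 10 gives C_9. So Q = C_9 = 4862.
P − Q = 16796 − 4862 = 11934.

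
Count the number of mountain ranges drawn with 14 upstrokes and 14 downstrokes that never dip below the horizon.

Paths of 14 up- and 14 down-steps that never dip below the axis are Dyck paths; their count is C_14.
C_14 = C_13 · 2(2·13+1)/(13+2) = 742900 · 54/15 = 2674440.

2674440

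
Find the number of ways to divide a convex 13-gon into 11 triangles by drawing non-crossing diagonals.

Triangulations of a convex m-gon are counted by C_{m−2}; with m = 13 this is C_11.
C_11 = C(22,11)/12 = 705432/12 = 58786.

58786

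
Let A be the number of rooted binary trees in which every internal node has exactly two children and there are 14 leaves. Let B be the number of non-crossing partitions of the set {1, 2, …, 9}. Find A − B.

738038

Full binary trees with 14 leaves have 14−1 = 13 internal nodes, so there are C_13 of them. So A = C_13 = 742900.
The non-crossing partitions of [9] form a lattice of size C_9. So B = C_9 = 4862.
A − B = 742900 − 4862 = 738038.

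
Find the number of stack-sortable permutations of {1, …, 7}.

429

Stack-sortable permutations are exactly the 231-avoiding ones, counted by C_n; here n = 7.
C_7 = 429.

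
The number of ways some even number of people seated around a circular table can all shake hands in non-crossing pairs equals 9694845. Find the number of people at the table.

Non-crossing handshake pairings of 2n people are counted by C_n. Since C_15 = 9694845, the index is 15.
So n = 15, and there are 2n = 30 people.

30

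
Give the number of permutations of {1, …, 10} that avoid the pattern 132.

16796

Permutations of [n] avoiding any single length-3 pattern are counted by C_n; here n = 10.
C_10 = C(20,10)/11 = 184756/11 = 16796.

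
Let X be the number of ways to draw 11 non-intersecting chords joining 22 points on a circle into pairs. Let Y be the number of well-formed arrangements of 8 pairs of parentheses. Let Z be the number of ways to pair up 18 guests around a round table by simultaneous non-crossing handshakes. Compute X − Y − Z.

Non-crossing perfect matchings of 2n points on a circle are counted by C_n; with 22 points, n = 11. So X = C_11 = 58786.
Balanced strings of n pairs of brackets are counted by C_n; here n = 8. So Y = C_8 = 1430.
With 18 = 2·9 people, non-crossing handshake pairings are non-crossing perfect matchings on a circle, counted by C_9. So Z = C_9 = 4862.
X − Y − Z = 58786 − 1430 − 4862 = 52494.

52494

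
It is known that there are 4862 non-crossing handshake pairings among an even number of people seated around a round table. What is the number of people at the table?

Non-crossing handshake pairings of 2n people are counted by C_n; 4862 = C_9.
So n = 9, and there are 2n = 18 people.

18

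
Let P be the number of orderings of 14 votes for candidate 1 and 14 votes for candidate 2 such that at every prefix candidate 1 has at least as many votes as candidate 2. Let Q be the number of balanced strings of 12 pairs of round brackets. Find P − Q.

2466428

Reading a vote for the leader as '(' and for the other as ')' turns such a sequence into a balanced string of 14 pairs, so the count is C_14. So P = C_14 = 2674440.
A balanced arrangement of 12 bracket pairs is a Dyck word of semilength 12, so the count is C_12. So Q = C_12 = 208012.
P − Q = 2674440 − 208012 = 2466428.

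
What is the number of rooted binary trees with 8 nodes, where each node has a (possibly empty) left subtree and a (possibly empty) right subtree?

1430

There are C_n binary search tree shapes on n keys; with n = 8 that is C_8.
C_8 = C(16,8)/9 = 12870/9 = 1430.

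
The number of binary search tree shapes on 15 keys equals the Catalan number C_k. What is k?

15

There are C_n binary search tree shapes on n keys; with n = 15 that is C_15.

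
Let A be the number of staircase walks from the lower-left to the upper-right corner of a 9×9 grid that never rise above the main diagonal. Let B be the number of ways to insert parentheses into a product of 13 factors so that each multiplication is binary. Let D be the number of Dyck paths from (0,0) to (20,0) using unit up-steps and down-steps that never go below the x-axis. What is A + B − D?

196078

Monotone paths in an n×n grid that stay weakly below the diagonal are counted by C_n; here n = 9. So A = C_9 = 4862.
Bracketing 13 factors into binary products is counted by C_{13−1} = C_12. So B = C_12 = 208012.
Paths of 10 up- and 10 down-steps that never dip below the axis are Dyck paths; their count is C_10. So D = C_10 = 16796.
A + B − D = 4862 + 208012 − 16796 = 196078.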